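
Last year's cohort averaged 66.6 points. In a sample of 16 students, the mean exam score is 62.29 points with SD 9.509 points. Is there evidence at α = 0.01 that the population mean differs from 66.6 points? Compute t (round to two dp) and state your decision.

t = -1.81; fail to reject H0

H0: μ = 66.6; H1: μ ≠ 66.6 (one-sample t-test, two-sided).
t = (x̄ − μ₀)/(s/√n) = (62.29 − 66.6)/(9.509/√16) = -1.81
df = n − 1 = 15
Two-sided p-value ≈ 0.090
Since p ≈ 0.090 > α = 0.01, fail to reject H0; the data do not provide sufficient evidence against H0.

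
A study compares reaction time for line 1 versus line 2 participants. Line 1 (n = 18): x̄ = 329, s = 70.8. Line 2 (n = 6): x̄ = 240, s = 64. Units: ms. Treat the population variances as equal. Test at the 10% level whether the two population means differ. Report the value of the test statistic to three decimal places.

2.724

Let group 1 = line 1, group 2 = line 2. H0: μ_1 = μ_2; H1: μ_1 ≠ μ_2 (two-sample pooled-variance t-test, two-sided).
s_p² = [(18−1)·70.8² + (6−1)·64²]/(18+6−2) = 4804.31
t = (329 − 240)/√[4804.31·(1/18 + 1/6)] = 2.724
df = n₁ + n₂ − 2 = 22
Two-sided p-value ≈ 0.012
Since p ≈ 0.012 < α = 0.1, reject H0; the data support H1.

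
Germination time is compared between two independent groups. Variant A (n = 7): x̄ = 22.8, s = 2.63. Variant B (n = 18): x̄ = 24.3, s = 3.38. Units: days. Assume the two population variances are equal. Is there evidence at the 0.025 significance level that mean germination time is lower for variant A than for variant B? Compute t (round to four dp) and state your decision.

t = -1.0519; fail to reject H0

Let group 1 = variant A, group 2 = variant B. H0: μ_1 = μ_2; H1: μ_1 < μ_2 (two-sample pooled-variance t-test, left-tailed).
s_p² = [(7−1)·2.63² + (18−1)·3.38²]/(7+18−2) = 10.2485
t = (22.8 − 24.3)/√[10.2485·(1/7 + 1/18)] = -1.0519
df = n₁ + n₂ − 2 = 23
p-value = P(T ≤ -1.0519) ≈ 0.1519
Since p ≈ 0.1519 > α = 0.025, fail to reject H0; the evidence is not statistically significant.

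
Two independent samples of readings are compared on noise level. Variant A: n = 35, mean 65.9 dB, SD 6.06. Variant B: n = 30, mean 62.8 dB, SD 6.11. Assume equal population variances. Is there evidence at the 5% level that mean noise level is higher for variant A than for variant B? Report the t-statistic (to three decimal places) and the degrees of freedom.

t = 2.048, df = 63

Let group 1 = variant A, group 2 = variant B. H0: μ_1 = μ_2; H1: μ_1 > μ_2 (two-sample pooled-variance t-test, right-tailed).
s_p² = [(35−1)·6.06² + (30−1)·6.11²]/(35+30−2) = 37.0037
t = (65.9 − 62.8)/√[37.0037·(1/35 + 1/30)] = 2.048
df = n₁ + n₂ − 2 = 63
p-value = P(T ≥ 2.048) ≈ 0.0224
Since p ≈ 0.0224 < α = 0.05, reject H0; the data support H1.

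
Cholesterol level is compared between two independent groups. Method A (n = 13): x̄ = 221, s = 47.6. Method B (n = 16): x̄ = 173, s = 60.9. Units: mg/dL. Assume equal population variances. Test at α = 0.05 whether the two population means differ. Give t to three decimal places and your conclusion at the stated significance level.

Let group 1 = method A, group 2 = method B. H0: μ_1 = μ_2; H1: μ_1 ≠ μ_2 (two-sample pooled-variance t-test, two-sided).
s_p² = [(13−1)·47.6² + (16−1)·60.9²]/(13+16−2) = 3067.45
t = (221 − 173)/√[3067.45·(1/13 + 1/16)] = 2.321
df = n₁ + n₂ − 2 = 27
Two-sided p-value ≈ 0.028
Since p ≈ 0.028 < α = 0.05, reject H0; the evidence is statistically significant.

t = 2.321; reject H0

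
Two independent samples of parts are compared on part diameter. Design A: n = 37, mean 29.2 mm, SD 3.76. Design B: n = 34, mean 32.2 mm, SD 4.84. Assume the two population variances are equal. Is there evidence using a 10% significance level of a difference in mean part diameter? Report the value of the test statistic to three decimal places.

-2.930

Let group 1 = design A, group 2 = design B. H0: μ_1 = μ_2; H1: μ_1 ≠ μ_2 (two-sample pooled-variance t-test, two-sided).
s_p² = [(37−1)·3.76² + (34−1)·4.84²]/(37+34−2) = 18.5797
t = (29.2 − 32.2)/√[18.5797·(1/37 + 1/34)] = -2.930
df = n₁ + n₂ − 2 = 69
Two-sided p-value ≈ 0.0046
Since p ≈ 0.0046 < α = 0.1, reject H0; the evidence is statistically significant.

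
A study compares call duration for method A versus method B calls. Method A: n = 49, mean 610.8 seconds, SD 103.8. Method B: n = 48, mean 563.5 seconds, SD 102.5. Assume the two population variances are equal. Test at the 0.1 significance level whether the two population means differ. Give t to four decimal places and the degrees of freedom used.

t = 2.2578, df = 95

Let group 1 = method A, group 2 = method B. H0: μ_1 = μ_2; H1: μ_1 ≠ μ_2 (two-sample pooled-variance t-test, two-sided).
s_p² = [(49−1)·103.8² + (48−1)·102.5²]/(49+48−2) = 10641.8
t = (610.8 − 563.5)/√[10641.8·(1/49 + 1/48)] = 2.2578
df = n₁ + n₂ − 2 = 95
Two-sided p-value ≈ 0.0262
Since p ≈ 0.0262 < α = 0.1, reject H0; the evidence is statistically significant.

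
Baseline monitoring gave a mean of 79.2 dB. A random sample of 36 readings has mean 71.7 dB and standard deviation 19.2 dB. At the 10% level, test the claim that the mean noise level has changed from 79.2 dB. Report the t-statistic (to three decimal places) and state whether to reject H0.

t = -2.344; reject H0

H0: μ = 79.2; H1: μ ≠ 79.2 (one-sample t-test, two-sided).
t = (x̄ − μ₀)/(s/√n) = (71.7 − 79.2)/(19.2/√36) = -2.344
df = n − 1 = 35
Two-sided p-value ≈ 0.0249
Since p ≈ 0.0249 < α = 0.1, reject H0; the evidence is statistically significant.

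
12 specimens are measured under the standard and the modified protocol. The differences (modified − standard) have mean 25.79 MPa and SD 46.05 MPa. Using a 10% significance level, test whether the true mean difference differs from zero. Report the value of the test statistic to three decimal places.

1.940

H0: μ_d = 0; H1: μ_d ≠ 0 (paired t-test on the differences, two-sided).
t = d̄/(s_d/√n) = 25.79/(46.05/√12) = 1.940
df = n − 1 = 11
Two-sided p-value ≈ 0.0784
Since p ≈ 0.0784 < α = 0.1, reject H0; the evidence is statistically significant.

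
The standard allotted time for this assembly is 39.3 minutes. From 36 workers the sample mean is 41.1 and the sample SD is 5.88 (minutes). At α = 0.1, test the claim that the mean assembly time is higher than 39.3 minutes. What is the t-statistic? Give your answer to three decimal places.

1.837

H0: μ = 39.3; H1: μ > 39.3 (one-sample t-test, right-tailed).
t = (x̄ − μ₀)/(s/√n) = (41.1 − 39.3)/(5.88/√36) = 1.837
df = n − 1 = 35
p-value = P(T ≥ 1.837) ≈ 0.037
Since p ≈ 0.037 < α = 0.1, reject H0; the data support H1.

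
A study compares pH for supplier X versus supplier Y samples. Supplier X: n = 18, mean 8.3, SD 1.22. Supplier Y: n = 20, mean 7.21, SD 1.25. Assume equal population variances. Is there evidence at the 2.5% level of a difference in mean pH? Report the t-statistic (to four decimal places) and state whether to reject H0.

Let group 1 = supplier X, group 2 = supplier Y. H0: μ_1 = μ_2; H1: μ_1 ≠ μ_2 (two-sample pooled-variance t-test, two-sided).
s_p² = [(18−1)·1.22² + (20−1)·1.25²]/(18+20−2) = 1.52751
t = (8.3 − 7.21)/√[1.52751·(1/18 + 1/20)] = 2.7145
df = n₁ + n₂ − 2 = 36
Two-sided p-value ≈ 0.0101
Since p ≈ 0.0101 < α = 0.025, reject H0; the evidence is statistically significant.

t = 2.7145; reject H0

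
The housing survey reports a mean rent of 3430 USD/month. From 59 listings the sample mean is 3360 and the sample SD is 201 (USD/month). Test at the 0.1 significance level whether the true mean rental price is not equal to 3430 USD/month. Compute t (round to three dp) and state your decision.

t = -2.675; reject H0

H0: μ = 3430; H1: μ ≠ 3430 (one-sample t-test, two-sided).
t = (x̄ − μ₀)/(s/√n) = (3360 − 3430)/(201/√59) = -2.675
df = n − 1 = 58
Two-sided p-value ≈ 0.0097
Since p ≈ 0.0097 < α = 0.1, reject H0; the evidence is statistically significant.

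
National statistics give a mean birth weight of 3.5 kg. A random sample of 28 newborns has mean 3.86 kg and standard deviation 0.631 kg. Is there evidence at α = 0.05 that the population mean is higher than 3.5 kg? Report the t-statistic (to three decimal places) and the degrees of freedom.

t = 3.019, df = 27

H0: μ = 3.5; H1: μ > 3.5 (one-sample t-test, right-tailed).
t = (x̄ − μ₀)/(s/√n) = (3.86 − 3.5)/(0.631/√28) = 3.019
df = n − 1 = 27
p-value = P(T ≥ 3.019) ≈ 0.0027
Since p ≈ 0.0027 < α = 0.05, reject H0; the data support H1.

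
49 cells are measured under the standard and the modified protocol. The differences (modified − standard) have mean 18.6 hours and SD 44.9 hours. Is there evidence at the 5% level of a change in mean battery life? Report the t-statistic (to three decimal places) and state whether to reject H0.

H0: μ_d = 0; H1: μ_d ≠ 0 (paired t-test on the differences, two-sided).
t = d̄/(s_d/√n) = 18.6/(44.9/√49) = 2.900
df = n − 1 = 48
Two-sided p-value ≈ 0.006
Since p ≈ 0.006 < α = 0.05, reject H0; the evidence is statistically significant.

t = 2.900; reject H0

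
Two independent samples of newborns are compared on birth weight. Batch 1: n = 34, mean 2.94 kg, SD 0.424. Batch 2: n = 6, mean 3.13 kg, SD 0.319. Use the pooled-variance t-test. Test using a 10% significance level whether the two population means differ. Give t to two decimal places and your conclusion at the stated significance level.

t = -1.04; fail to reject H0

Let group 1 = batch 1, group 2 = batch 2. H0: μ_1 = μ_2; H1: μ_1 ≠ μ_2 (two-sample pooled-variance t-test, two-sided).
s_p² = [(34−1)·0.424² + (6−1)·0.319²]/(34+6−2) = 0.169511
t = (2.94 − 3.13)/√[0.169511·(1/34 + 1/6)] = -1.04
df = n₁ + n₂ − 2 = 38
Two-sided p-value ≈ 0.304
Since p ≈ 0.304 > α = 0.1, fail to reject H0; the evidence is not statistically significant.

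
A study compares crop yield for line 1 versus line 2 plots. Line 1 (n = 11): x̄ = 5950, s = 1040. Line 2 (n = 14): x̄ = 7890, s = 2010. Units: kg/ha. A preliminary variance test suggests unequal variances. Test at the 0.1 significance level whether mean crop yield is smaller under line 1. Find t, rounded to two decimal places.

-3.12

Let group 1 = line 1, group 2 = line 2. H0: μ_1 = μ_2; H1: μ_1 < μ_2 (Welch's two-sample t-test, left-tailed).
t = (x̄_1 − x̄_2)/√(s_1²/n_1 + s_2²/n_2) = (5950 − 7890)/√(1040²/11 + 2010²/14) = -3.12
Welch–Satterthwaite df ≈ 20.30
p-value = P(T ≤ -3.12) ≈ 0.0027
Since p ≈ 0.0027 < α = 0.1, reject H0; the evidence is statistically significant.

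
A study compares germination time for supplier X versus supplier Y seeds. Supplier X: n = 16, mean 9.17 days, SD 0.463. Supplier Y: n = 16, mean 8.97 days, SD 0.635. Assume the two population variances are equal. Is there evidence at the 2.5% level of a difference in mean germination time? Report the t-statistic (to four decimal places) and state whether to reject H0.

t = 1.0180; fail to reject H0

Let group 1 = supplier X, group 2 = supplier Y. H0: μ_1 = μ_2; H1: μ_1 ≠ μ_2 (two-sample pooled-variance t-test, two-sided).
s_p² = [(16−1)·0.463² + (16−1)·0.635²]/(16+16−2) = 0.308797
t = (9.17 − 8.97)/√[0.308797·(1/16 + 1/16)] = 1.0180
df = n₁ + n₂ − 2 = 30
Two-sided p-value ≈ 0.3168
Since p ≈ 0.3168 > α = 0.025, fail to reject H0; the data do not provide sufficient evidence against H0.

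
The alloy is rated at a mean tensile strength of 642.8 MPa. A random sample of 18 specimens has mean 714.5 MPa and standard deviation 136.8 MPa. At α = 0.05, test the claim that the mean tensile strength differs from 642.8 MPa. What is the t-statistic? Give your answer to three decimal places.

2.224

H0: μ = 642.8; H1: μ ≠ 642.8 (one-sample t-test, two-sided).
t = (x̄ − μ₀)/(s/√n) = (714.5 − 642.8)/(136.8/√18) = 2.224
df = n − 1 = 17
Two-sided p-value ≈ 0.0400
Since p ≈ 0.0400 < α = 0.05, reject H0; the evidence is statistically significant.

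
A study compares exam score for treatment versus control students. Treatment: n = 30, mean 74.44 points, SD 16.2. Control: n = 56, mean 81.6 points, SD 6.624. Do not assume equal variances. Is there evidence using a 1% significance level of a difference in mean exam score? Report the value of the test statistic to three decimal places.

Let group 1 = treatment, group 2 = control. H0: μ_1 = μ_2; H1: μ_1 ≠ μ_2 (Welch's two-sample t-test, two-sided).
t = (x̄_1 − x̄_2)/√(s_1²/n_1 + s_2²/n_2) = (74.44 − 81.6)/√(16.2²/30 + 6.624²/56) = -2.319
Welch–Satterthwaite df ≈ 34.28
Two-sided p-value ≈ 0.026
Since p ≈ 0.026 > α = 0.01, fail to reject H0; the data do not provide sufficient evidence against H0.

-2.319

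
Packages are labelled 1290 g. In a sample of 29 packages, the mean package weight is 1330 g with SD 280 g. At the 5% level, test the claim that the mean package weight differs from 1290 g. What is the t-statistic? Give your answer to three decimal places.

H0: μ = 1290; H1: μ ≠ 1290 (one-sample t-test, two-sided).
t = (x̄ − μ₀)/(s/√n) = (1330 − 1290)/(280/√29) = 0.769
df = n − 1 = 28
Two-sided p-value ≈ 0.448
Since p ≈ 0.448 > α = 0.05, fail to reject H0; the evidence is not statistically significant.

0.769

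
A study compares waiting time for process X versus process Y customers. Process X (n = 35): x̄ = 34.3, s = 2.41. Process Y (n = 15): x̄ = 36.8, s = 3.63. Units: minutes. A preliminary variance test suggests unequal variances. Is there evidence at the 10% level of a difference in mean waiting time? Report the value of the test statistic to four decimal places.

-2.4463

Let group 1 = process X, group 2 = process Y. H0: μ_1 = μ_2; H1: μ_1 ≠ μ_2 (Welch's two-sample t-test, two-sided).
t = (x̄_1 − x̄_2)/√(s_1²/n_1 + s_2²/n_2) = (34.3 − 36.8)/√(2.41²/35 + 3.63²/15) = -2.4463
Welch–Satterthwaite df ≈ 19.50
Two-sided p-value ≈ 0.0241
Since p ≈ 0.0241 < α = 0.1, reject H0; the evidence is statistically significant.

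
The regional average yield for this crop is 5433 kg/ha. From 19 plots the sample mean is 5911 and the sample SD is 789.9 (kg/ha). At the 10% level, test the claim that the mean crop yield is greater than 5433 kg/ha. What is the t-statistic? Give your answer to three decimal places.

H0: μ = 5433; H1: μ > 5433 (one-sample t-test, right-tailed).
t = (x̄ − μ₀)/(s/√n) = (5911 − 5433)/(789.9/√19) = 2.638
df = n − 1 = 18
p-value = P(T ≥ 2.638) ≈ 0.0084
Since p ≈ 0.0084 < α = 0.1, reject H0; the evidence is statistically significant.

2.638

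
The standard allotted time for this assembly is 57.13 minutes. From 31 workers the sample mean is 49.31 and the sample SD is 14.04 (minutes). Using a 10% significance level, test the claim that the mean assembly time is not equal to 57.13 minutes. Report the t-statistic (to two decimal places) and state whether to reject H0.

H0: μ = 57.13; H1: μ ≠ 57.13 (one-sample t-test, two-sided).
t = (x̄ − μ₀)/(s/√n) = (49.31 − 57.13)/(14.04/√31) = -3.10
df = n − 1 = 30
Two-sided p-value ≈ 0.0042
Since p ≈ 0.0042 < α = 0.1, reject H0; the data support H1.

t = -3.10; reject H0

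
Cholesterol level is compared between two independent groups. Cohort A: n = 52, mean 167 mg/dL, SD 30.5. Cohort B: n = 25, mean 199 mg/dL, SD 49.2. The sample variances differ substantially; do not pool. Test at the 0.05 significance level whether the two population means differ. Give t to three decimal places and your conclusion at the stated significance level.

t = -2.988; reject H0

Let group 1 = cohort A, group 2 = cohort B. H0: μ_1 = μ_2; H1: μ_1 ≠ μ_2 (Welch's two-sample t-test, two-sided).
t = (x̄_1 − x̄_2)/√(s_1²/n_1 + s_2²/n_2) = (167 − 199)/√(30.5²/52 + 49.2²/25) = -2.988
Welch–Satterthwaite df ≈ 33.16
Two-sided p-value ≈ 0.005
Since p ≈ 0.005 < α = 0.05, reject H0; the evidence is statistically significant.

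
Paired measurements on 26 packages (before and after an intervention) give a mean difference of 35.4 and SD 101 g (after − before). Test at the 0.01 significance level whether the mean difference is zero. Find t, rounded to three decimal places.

H0: μ_d = 0; H1: μ_d ≠ 0 (paired t-test on the differences, two-sided).
t = d̄/(s_d/√n) = 35.4/(101/√26) = 1.787
df = n − 1 = 25
Two-sided p-value ≈ 0.0860
Since p ≈ 0.0860 > α = 0.01, fail to reject H0; the evidence is not statistically significant.

1.787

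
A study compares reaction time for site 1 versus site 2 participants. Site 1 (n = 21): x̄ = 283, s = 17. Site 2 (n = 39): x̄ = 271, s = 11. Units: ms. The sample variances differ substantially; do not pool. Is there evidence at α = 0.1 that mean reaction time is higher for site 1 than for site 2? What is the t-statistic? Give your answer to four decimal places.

Let group 1 = site 1, group 2 = site 2. H0: μ_1 = μ_2; H1: μ_1 > μ_2 (Welch's two-sample t-test, right-tailed).
t = (x̄_1 − x̄_2)/√(s_1²/n_1 + s_2²/n_2) = (283 − 271)/√(17²/21 + 11²/39) = 2.9221
Welch–Satterthwaite df ≈ 29.25
p-value = P(T ≥ 2.9221) ≈ 0.003
Since p ≈ 0.003 < α = 0.1, reject H0; the evidence is statistically significant.

2.9221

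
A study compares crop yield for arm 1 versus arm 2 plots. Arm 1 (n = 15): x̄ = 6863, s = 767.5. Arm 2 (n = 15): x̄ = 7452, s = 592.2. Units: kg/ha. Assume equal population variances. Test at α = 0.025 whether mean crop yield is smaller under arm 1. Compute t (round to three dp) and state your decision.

t = -2.353; reject H0

Let group 1 = arm 1, group 2 = arm 2. H0: μ_1 = μ_2; H1: μ_1 < μ_2 (two-sample pooled-variance t-test, left-tailed).
s_p² = [(15−1)·767.5² + (15−1)·592.2²]/(15+15−2) = 469879
t = (6863 − 7452)/√[469879·(1/15 + 1/15)] = -2.353
df = n₁ + n₂ − 2 = 28
p-value = P(T ≤ -2.353) ≈ 0.0129
Since p ≈ 0.0129 < α = 0.025, reject H0; the evidence is statistically significant.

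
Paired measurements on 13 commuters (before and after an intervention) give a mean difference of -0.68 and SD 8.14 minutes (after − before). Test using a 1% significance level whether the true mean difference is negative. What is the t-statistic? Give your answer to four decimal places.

-0.3012

H0: μ_d = 0; H1: μ_d < 0 (paired t-test on the differences, left-tailed).
t = d̄/(s_d/√n) = -0.68/(8.14/√13) = -0.3012
df = n − 1 = 12
p-value = P(T ≤ -0.3012) ≈ 0.384
Since p ≈ 0.384 > α = 0.01, fail to reject H0; the evidence is not statistically significant.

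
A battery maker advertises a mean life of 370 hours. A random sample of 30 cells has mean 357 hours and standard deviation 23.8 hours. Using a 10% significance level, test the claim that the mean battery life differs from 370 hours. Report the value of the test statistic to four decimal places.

-2.9918

H0: μ = 370; H1: μ ≠ 370 (one-sample t-test, two-sided).
t = (x̄ − μ₀)/(s/√n) = (357 − 370)/(23.8/√30) = -2.9918
df = n − 1 = 29
Two-sided p-value ≈ 0.0056
Since p ≈ 0.0056 < α = 0.1, reject H0; the evidence is statistically significant.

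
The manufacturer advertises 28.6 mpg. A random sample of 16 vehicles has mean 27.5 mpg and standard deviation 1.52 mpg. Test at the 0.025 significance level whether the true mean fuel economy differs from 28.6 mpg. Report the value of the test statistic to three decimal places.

H0: μ = 28.6; H1: μ ≠ 28.6 (one-sample t-test, two-sided).
t = (x̄ − μ₀)/(s/√n) = (27.5 − 28.6)/(1.52/√16) = -2.895
df = n − 1 = 15
Two-sided p-value ≈ 0.0111
Since p ≈ 0.0111 < α = 0.025, reject H0; the data support H1.

-2.895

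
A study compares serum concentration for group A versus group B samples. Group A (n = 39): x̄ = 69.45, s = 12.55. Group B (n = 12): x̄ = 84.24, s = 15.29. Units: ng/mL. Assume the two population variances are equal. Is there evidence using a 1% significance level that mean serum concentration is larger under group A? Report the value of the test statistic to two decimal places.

-3.39

Let group 1 = group A, group 2 = group B. H0: μ_1 = μ_2; H1: μ_1 > μ_2 (two-sample pooled-variance t-test, right-tailed).
s_p² = [(39−1)·12.55² + (12−1)·15.29²]/(39+12−2) = 174.627
t = (69.45 − 84.24)/√[174.627·(1/39 + 1/12)] = -3.39
df = n₁ + n₂ − 2 = 49
p-value = P(T ≥ -3.39) ≈ 0.999
Since p ≈ 0.999 > α = 0.01, fail to reject H0; the evidence is not statistically significant.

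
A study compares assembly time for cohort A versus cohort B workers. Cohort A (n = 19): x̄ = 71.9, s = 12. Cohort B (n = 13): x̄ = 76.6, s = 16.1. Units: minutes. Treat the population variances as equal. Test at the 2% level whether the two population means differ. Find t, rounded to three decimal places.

Let group 1 = cohort A, group 2 = cohort B. H0: μ_1 = μ_2; H1: μ_1 ≠ μ_2 (two-sample pooled-variance t-test, two-sided).
s_p² = [(19−1)·12² + (13−1)·16.1²]/(19+13−2) = 190.084
t = (71.9 − 76.6)/√[190.084·(1/19 + 1/13)] = -0.947
df = n₁ + n₂ − 2 = 30
Two-sided p-value ≈ 0.351
Since p ≈ 0.351 > α = 0.02, fail to reject H0; the evidence is not statistically significant.

-0.947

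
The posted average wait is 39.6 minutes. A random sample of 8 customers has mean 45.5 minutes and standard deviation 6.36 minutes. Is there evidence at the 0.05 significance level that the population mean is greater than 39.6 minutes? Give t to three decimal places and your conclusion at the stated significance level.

t = 2.624; reject H0

H0: μ = 39.6; H1: μ > 39.6 (one-sample t-test, right-tailed).
t = (x̄ − μ₀)/(s/√n) = (45.5 − 39.6)/(6.36/√8) = 2.624
df = n − 1 = 7
p-value = P(T ≥ 2.624) ≈ 0.017
Since p ≈ 0.017 < α = 0.05, reject H0; the data support H1.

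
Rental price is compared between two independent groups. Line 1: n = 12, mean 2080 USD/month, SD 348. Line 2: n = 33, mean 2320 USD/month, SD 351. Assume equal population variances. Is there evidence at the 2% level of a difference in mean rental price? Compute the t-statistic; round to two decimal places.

-2.03

Let group 1 = line 1, group 2 = line 2. H0: μ_1 = μ_2; H1: μ_1 ≠ μ_2 (two-sample pooled-variance t-test, two-sided).
s_p² = [(12−1)·348² + (33−1)·351²]/(12+33−2) = 122665
t = (2080 − 2320)/√[122665·(1/12 + 1/33)] = -2.03
df = n₁ + n₂ − 2 = 43
Two-sided p-value ≈ 0.0483
Since p ≈ 0.0483 > α = 0.02, fail to reject H0; the evidence is not statistically significant.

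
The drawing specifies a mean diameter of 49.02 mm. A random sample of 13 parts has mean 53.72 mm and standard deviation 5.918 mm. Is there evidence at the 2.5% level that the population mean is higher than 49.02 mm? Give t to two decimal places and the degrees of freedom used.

H0: μ = 49.02; H1: μ > 49.02 (one-sample t-test, right-tailed).
t = (x̄ − μ₀)/(s/√n) = (53.72 − 49.02)/(5.918/√13) = 2.86
df = n − 1 = 12
p-value = P(T ≥ 2.86) ≈ 0.007
Since p ≈ 0.007 < α = 0.025, reject H0; the data support H1.

t = 2.86, df = 12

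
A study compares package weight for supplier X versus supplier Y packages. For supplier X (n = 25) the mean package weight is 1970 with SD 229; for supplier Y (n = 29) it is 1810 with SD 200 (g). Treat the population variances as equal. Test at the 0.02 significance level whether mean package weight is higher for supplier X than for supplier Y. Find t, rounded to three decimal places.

Let group 1 = supplier X, group 2 = supplier Y. H0: μ_1 = μ_2; H1: μ_1 > μ_2 (two-sample pooled-variance t-test, right-tailed).
s_p² = [(25−1)·229² + (29−1)·200²]/(25+29−2) = 45742
t = (1970 − 1810)/√[45742·(1/25 + 1/29)] = 2.741
df = n₁ + n₂ − 2 = 52
p-value = P(T ≥ 2.741) ≈ 0.004
Since p ≈ 0.004 < α = 0.02, reject H0; the data support H1.

2.741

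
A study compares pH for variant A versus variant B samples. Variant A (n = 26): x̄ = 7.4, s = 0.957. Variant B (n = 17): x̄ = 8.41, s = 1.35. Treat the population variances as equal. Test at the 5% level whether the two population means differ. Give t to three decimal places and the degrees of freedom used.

Let group 1 = variant A, group 2 = variant B. H0: μ_1 = μ_2; H1: μ_1 ≠ μ_2 (two-sample pooled-variance t-test, two-sided).
s_p² = [(26−1)·0.957² + (17−1)·1.35²]/(26+17−2) = 1.26966
t = (7.4 − 8.41)/√[1.26966·(1/26 + 1/17)] = -2.874
df = n₁ + n₂ − 2 = 41
Two-sided p-value ≈ 0.006
Since p ≈ 0.006 < α = 0.05, reject H0; the evidence is statistically significant.

t = -2.874, df = 41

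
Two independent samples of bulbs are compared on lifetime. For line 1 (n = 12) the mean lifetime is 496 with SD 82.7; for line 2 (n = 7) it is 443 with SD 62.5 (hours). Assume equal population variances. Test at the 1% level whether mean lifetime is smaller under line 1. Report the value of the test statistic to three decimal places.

1.463

Let group 1 = line 1, group 2 = line 2. H0: μ_1 = μ_2; H1: μ_1 < μ_2 (two-sample pooled-variance t-test, left-tailed).
s_p² = [(12−1)·82.7² + (7−1)·62.5²]/(12+7−2) = 5804.1
t = (496 − 443)/√[5804.1·(1/12 + 1/7)] = 1.463
df = n₁ + n₂ − 2 = 17
p-value = P(T ≤ 1.463) ≈ 0.919
Since p ≈ 0.919 > α = 0.01, fail to reject H0; the evidence is not statistically significant.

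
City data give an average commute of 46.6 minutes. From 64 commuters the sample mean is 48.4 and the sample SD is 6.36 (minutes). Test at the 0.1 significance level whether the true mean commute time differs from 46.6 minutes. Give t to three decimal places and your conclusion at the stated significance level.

H0: μ = 46.6; H1: μ ≠ 46.6 (one-sample t-test, two-sided).
t = (x̄ − μ₀)/(s/√n) = (48.4 − 46.6)/(6.36/√64) = 2.264
df = n − 1 = 63
Two-sided p-value ≈ 0.0270
Since p ≈ 0.0270 < α = 0.1, reject H0; the data support H1.

t = 2.264; reject H0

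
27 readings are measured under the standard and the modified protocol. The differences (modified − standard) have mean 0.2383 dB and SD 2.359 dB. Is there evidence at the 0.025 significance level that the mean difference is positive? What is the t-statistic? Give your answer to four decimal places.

H0: μ_d = 0; H1: μ_d > 0 (paired t-test on the differences, right-tailed).
t = d̄/(s_d/√n) = 0.2383/(2.359/√27) = 0.5249
df = n − 1 = 26
p-value = P(T ≥ 0.5249) ≈ 0.302
Since p ≈ 0.302 > α = 0.025, fail to reject H0; the evidence is not statistically significant.

0.5249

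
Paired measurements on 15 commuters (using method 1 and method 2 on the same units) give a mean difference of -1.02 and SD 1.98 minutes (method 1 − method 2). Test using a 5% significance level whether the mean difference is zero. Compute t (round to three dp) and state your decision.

t = -1.995; fail to reject H0

H0: μ_d = 0; H1: μ_d ≠ 0 (paired t-test on the differences, two-sided).
t = d̄/(s_d/√n) = -1.02/(1.98/√15) = -1.995
df = n − 1 = 14
Two-sided p-value ≈ 0.0659
Since p ≈ 0.0659 > α = 0.05, fail to reject H0; the evidence is not statistically significant.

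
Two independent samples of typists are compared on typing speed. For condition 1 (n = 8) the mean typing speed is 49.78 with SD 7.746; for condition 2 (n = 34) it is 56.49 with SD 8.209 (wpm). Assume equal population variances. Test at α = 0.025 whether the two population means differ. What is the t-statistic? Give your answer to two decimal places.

-2.10

Let group 1 = condition 1, group 2 = condition 2. H0: μ_1 = μ_2; H1: μ_1 ≠ μ_2 (two-sample pooled-variance t-test, two-sided).
s_p² = [(8−1)·7.746² + (34−1)·8.209²]/(8+34−2) = 66.0949
t = (49.78 − 56.49)/√[66.0949·(1/8 + 1/34)] = -2.10
df = n₁ + n₂ − 2 = 40
Two-sided p-value ≈ 0.042
Since p ≈ 0.042 > α = 0.025, fail to reject H0; the evidence is not statistically significant.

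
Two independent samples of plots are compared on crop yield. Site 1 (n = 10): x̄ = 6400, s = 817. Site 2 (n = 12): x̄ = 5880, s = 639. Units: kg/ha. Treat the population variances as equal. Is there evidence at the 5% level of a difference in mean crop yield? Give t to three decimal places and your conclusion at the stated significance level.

t = 1.676; fail to reject H0

Let group 1 = site 1, group 2 = site 2. H0: μ_1 = μ_2; H1: μ_1 ≠ μ_2 (two-sample pooled-variance t-test, two-sided).
s_p² = [(10−1)·817² + (12−1)·639²]/(10+12−2) = 524947
t = (6400 − 5880)/√[524947·(1/10 + 1/12)] = 1.676
df = n₁ + n₂ − 2 = 20
Two-sided p-value ≈ 0.1093
Since p ≈ 0.1093 > α = 0.05, fail to reject H0; the data do not provide sufficient evidence against H0.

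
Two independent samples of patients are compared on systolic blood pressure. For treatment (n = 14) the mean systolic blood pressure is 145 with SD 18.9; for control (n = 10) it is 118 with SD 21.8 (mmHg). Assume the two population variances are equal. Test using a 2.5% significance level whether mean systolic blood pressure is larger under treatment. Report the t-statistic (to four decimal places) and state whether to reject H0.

Let group 1 = treatment, group 2 = control. H0: μ_1 = μ_2; H1: μ_1 > μ_2 (two-sample pooled-variance t-test, right-tailed).
s_p² = [(14−1)·18.9² + (10−1)·21.8²]/(14+10−2) = 405.495
t = (145 − 118)/√[405.495·(1/14 + 1/10)] = 3.2384
df = n₁ + n₂ − 2 = 22
p-value = P(T ≥ 3.2384) ≈ 0.002
Since p ≈ 0.002 < α = 0.025, reject H0; the evidence is statistically significant.

t = 3.2384; reject H0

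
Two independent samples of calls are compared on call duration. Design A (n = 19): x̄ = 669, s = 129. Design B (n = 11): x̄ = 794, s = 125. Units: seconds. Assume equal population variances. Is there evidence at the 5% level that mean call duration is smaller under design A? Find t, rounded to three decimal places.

Let group 1 = design A, group 2 = design B. H0: μ_1 = μ_2; H1: μ_1 < μ_2 (two-sample pooled-variance t-test, left-tailed).
s_p² = [(19−1)·129² + (11−1)·125²]/(19+11−2) = 16278.1
t = (669 − 794)/√[16278.1·(1/19 + 1/11)] = -2.586
df = n₁ + n₂ − 2 = 28
p-value = P(T ≤ -2.586) ≈ 0.008
Since p ≈ 0.008 < α = 0.05, reject H0; the evidence is statistically significant.

-2.586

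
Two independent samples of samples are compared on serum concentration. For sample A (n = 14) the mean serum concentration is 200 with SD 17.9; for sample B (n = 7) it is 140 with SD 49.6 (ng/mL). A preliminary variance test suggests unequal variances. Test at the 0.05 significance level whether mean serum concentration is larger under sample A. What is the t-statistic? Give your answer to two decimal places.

Let group 1 = sample A, group 2 = sample B. H0: μ_1 = μ_2; H1: μ_1 > μ_2 (Welch's two-sample t-test, right-tailed).
t = (x̄_1 − x̄_2)/√(s_1²/n_1 + s_2²/n_2) = (200 − 140)/√(17.9²/14 + 49.6²/7) = 3.10
Welch–Satterthwaite df ≈ 6.79
p-value = P(T ≥ 3.10) ≈ 0.009
Since p ≈ 0.009 < α = 0.05, reject H0; the evidence is statistically significant.

3.10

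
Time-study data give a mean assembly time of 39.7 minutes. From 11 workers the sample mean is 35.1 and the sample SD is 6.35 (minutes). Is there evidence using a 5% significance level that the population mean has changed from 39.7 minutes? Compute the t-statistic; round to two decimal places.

H0: μ = 39.7; H1: μ ≠ 39.7 (one-sample t-test, two-sided).
t = (x̄ − μ₀)/(s/√n) = (35.1 − 39.7)/(6.35/√11) = -2.40
df = n − 1 = 10
Two-sided p-value ≈ 0.0372
Since p ≈ 0.0372 < α = 0.05, reject H0; the data support H1.

-2.40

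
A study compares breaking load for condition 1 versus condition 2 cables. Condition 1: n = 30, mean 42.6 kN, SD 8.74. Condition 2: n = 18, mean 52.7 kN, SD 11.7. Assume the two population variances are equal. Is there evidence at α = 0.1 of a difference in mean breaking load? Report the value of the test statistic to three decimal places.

-3.409

Let group 1 = condition 1, group 2 = condition 2. H0: μ_1 = μ_2; H1: μ_1 ≠ μ_2 (two-sample pooled-variance t-test, two-sided).
s_p² = [(30−1)·8.74² + (18−1)·11.7²]/(30+18−2) = 98.7472
t = (42.6 − 52.7)/√[98.7472·(1/30 + 1/18)] = -3.409
df = n₁ + n₂ − 2 = 46
Two-sided p-value ≈ 0.0014
Since p ≈ 0.0014 < α = 0.1, reject H0; the data support H1.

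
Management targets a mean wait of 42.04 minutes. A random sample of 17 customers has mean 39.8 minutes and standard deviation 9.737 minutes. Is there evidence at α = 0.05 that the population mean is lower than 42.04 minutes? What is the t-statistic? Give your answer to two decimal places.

-0.95

H0: μ = 42.04; H1: μ < 42.04 (one-sample t-test, left-tailed).
t = (x̄ − μ₀)/(s/√n) = (39.8 − 42.04)/(9.737/√17) = -0.95
df = n − 1 = 16
p-value = P(T ≤ -0.95) ≈ 0.178
Since p ≈ 0.178 > α = 0.05, fail to reject H0; the evidence is not statistically significant.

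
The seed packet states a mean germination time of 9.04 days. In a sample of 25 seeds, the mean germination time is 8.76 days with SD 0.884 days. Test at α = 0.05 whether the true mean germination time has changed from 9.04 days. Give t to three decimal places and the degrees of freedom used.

H0: μ = 9.04; H1: μ ≠ 9.04 (one-sample t-test, two-sided).
t = (x̄ − μ₀)/(s/√n) = (8.76 − 9.04)/(0.884/√25) = -1.584
df = n − 1 = 24
Two-sided p-value ≈ 0.1263
Since p ≈ 0.1263 > α = 0.05, fail to reject H0; the data do not provide sufficient evidence against H0.

t = -1.584, df = 24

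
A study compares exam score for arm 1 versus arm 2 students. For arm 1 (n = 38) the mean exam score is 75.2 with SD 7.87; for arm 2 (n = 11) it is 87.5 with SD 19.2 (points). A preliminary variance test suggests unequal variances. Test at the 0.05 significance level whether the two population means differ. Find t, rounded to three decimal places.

-2.075

Let group 1 = arm 1, group 2 = arm 2. H0: μ_1 = μ_2; H1: μ_1 ≠ μ_2 (Welch's two-sample t-test, two-sided).
t = (x̄_1 − x̄_2)/√(s_1²/n_1 + s_2²/n_2) = (75.2 − 87.5)/√(7.87²/38 + 19.2²/11) = -2.075
Welch–Satterthwaite df ≈ 10.99
Two-sided p-value ≈ 0.0623
Since p ≈ 0.0623 > α = 0.05, fail to reject H0; the evidence is not statistically significant.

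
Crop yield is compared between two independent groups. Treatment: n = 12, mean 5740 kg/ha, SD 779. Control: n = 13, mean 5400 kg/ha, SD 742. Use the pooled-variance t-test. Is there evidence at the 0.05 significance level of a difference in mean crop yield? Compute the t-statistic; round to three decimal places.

1.118

Let group 1 = treatment, group 2 = control. H0: μ_1 = μ_2; H1: μ_1 ≠ μ_2 (two-sample pooled-variance t-test, two-sided).
s_p² = [(12−1)·779² + (13−1)·742²]/(12+13−2) = 577479
t = (5740 − 5400)/√[577479·(1/12 + 1/13)] = 1.118
df = n₁ + n₂ − 2 = 23
Two-sided p-value ≈ 0.275
Since p ≈ 0.275 > α = 0.05, fail to reject H0; the data do not provide sufficient evidence against H0.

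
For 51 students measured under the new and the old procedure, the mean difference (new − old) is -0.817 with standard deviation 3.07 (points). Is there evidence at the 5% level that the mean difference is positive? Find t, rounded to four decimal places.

H0: μ_d = 0; H1: μ_d > 0 (paired t-test on the differences, right-tailed).
t = d̄/(s_d/√n) = -0.817/(3.07/√51) = -1.9005
df = n − 1 = 50
p-value = P(T ≥ -1.9005) ≈ 0.968
Since p ≈ 0.968 > α = 0.05, fail to reject H0; the evidence is not statistically significant.

-1.9005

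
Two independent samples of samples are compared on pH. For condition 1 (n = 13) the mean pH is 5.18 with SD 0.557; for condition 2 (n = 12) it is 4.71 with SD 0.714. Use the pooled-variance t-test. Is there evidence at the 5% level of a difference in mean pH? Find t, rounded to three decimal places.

Let group 1 = condition 1, group 2 = condition 2. H0: μ_1 = μ_2; H1: μ_1 ≠ μ_2 (two-sample pooled-variance t-test, two-sided).
s_p² = [(13−1)·0.557² + (12−1)·0.714²]/(13+12−2) = 0.405685
t = (5.18 − 4.71)/√[0.405685·(1/13 + 1/12)] = 1.843
df = n₁ + n₂ − 2 = 23
Two-sided p-value ≈ 0.0782
Since p ≈ 0.0782 > α = 0.05, fail to reject H0; the evidence is not statistically significant.

1.843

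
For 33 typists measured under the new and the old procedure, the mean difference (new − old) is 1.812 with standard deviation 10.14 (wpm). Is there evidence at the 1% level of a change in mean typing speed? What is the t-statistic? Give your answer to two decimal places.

H0: μ_d = 0; H1: μ_d ≠ 0 (paired t-test on the differences, two-sided).
t = d̄/(s_d/√n) = 1.812/(10.14/√33) = 1.03
df = n − 1 = 32
Two-sided p-value ≈ 0.312
Since p ≈ 0.312 > α = 0.01, fail to reject H0; the evidence is not statistically significant.

1.03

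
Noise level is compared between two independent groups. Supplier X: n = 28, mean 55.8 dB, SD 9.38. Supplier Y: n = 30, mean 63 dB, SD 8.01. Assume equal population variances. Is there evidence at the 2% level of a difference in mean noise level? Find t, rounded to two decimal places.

Let group 1 = supplier X, group 2 = supplier Y. H0: μ_1 = μ_2; H1: μ_1 ≠ μ_2 (two-sample pooled-variance t-test, two-sided).
s_p² = [(28−1)·9.38² + (30−1)·8.01²]/(28+30−2) = 75.6468
t = (55.8 − 63)/√[75.6468·(1/28 + 1/30)] = -3.15
df = n₁ + n₂ − 2 = 56
Two-sided p-value ≈ 0.003
Since p ≈ 0.003 < α = 0.02, reject H0; the evidence is statistically significant.

-3.15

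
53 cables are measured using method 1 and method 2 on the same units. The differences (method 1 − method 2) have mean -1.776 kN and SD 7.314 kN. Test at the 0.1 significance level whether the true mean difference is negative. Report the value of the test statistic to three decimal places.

-1.768

H0: μ_d = 0; H1: μ_d < 0 (paired t-test on the differences, left-tailed).
t = d̄/(s_d/√n) = -1.776/(7.314/√53) = -1.768
df = n − 1 = 52
p-value = P(T ≤ -1.768) ≈ 0.0415
Since p ≈ 0.0415 < α = 0.1, reject H0; the data support H1.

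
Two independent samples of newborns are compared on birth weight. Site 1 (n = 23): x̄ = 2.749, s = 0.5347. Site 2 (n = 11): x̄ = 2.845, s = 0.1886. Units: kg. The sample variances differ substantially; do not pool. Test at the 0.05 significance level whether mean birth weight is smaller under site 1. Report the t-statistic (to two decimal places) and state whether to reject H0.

t = -0.77; fail to reject H0

Let group 1 = site 1, group 2 = site 2. H0: μ_1 = μ_2; H1: μ_1 < μ_2 (Welch's two-sample t-test, left-tailed).
t = (x̄_1 − x̄_2)/√(s_1²/n_1 + s_2²/n_2) = (2.749 − 2.845)/√(0.5347²/23 + 0.1886²/11) = -0.77
Welch–Satterthwaite df ≈ 30.41
p-value = P(T ≤ -0.77) ≈ 0.224
Since p ≈ 0.224 > α = 0.05, fail to reject H0; the data do not provide sufficient evidence against H0.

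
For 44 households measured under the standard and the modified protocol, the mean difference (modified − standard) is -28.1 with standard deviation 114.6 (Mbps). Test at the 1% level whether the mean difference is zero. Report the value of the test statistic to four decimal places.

-1.6265

H0: μ_d = 0; H1: μ_d ≠ 0 (paired t-test on the differences, two-sided).
t = d̄/(s_d/√n) = -28.1/(114.6/√44) = -1.6265
df = n − 1 = 43
Two-sided p-value ≈ 0.111
Since p ≈ 0.111 > α = 0.01, fail to reject H0; the evidence is not statistically significant.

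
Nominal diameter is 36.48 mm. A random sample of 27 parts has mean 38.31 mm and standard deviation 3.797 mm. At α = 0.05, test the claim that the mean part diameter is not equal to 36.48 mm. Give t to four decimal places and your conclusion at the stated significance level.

H0: μ = 36.48; H1: μ ≠ 36.48 (one-sample t-test, two-sided).
t = (x̄ − μ₀)/(s/√n) = (38.31 − 36.48)/(3.797/√27) = 2.5043
df = n − 1 = 26
Two-sided p-value ≈ 0.019
Since p ≈ 0.019 < α = 0.05, reject H0; the data support H1.

t = 2.5043; reject H0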